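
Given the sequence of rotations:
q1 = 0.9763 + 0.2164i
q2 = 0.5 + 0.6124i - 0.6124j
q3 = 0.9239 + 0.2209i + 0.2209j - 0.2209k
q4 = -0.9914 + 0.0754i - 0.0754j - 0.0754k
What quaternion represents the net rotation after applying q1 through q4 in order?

q2 · q1 = 0.3556 + 0.7061i - 0.5979j + 0.1325k
q3 · q2 · q1 = 0.3339 + 0.6281i - 0.6591j - 0.2442k
q4 · q3 · q2 · q1 = -0.4465 - 0.6288i + 0.5993j + 0.2146k
-0.4465 - 0.6288i + 0.5993j + 0.2146k


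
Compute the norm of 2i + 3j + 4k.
√29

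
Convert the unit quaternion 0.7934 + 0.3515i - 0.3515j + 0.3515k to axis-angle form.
axis = (√3/3, -√3/3, √3/3), θ = 75°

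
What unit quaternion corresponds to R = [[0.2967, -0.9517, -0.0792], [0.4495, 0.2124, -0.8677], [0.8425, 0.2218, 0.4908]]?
0.7071 + 0.3852i - 0.3259j + 0.4954k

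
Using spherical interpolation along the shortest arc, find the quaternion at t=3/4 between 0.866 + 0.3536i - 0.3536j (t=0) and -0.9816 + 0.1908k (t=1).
0.9805 + 0.0928i - 0.0928j - 0.1464k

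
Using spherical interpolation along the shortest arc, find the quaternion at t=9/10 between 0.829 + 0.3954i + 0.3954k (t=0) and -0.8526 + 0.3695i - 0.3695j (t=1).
0.8898 - 0.2969i + 0.3434j + 0.0465k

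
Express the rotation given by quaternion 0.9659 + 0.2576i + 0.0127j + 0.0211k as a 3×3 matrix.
[[0.9988, -0.0342, 0.0354], [0.0473, 0.8664, -0.4971], [-0.0137, 0.4982, 0.867]]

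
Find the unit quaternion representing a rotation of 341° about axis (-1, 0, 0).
-0.9863 - 0.165i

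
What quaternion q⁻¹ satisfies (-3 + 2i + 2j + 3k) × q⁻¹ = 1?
-0.1154 - 0.0769i - 0.0769j - 0.1154k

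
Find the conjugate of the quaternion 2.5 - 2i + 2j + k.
2.5 + 2i - 2j - k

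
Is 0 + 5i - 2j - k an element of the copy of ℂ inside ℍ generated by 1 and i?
No. The quaternion 5i - 2j - k has j-coefficient y = -2 and k-coefficient z = -1, not both zero, so it does not lie in the complex subalgebra spanned by 1 and i.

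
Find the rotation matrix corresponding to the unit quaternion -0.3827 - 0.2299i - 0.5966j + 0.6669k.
[[-0.6014, 0.7848, 0.15], [-0.2361, 0.0048, -0.9717], [-0.7633, -0.6198, 0.1824]]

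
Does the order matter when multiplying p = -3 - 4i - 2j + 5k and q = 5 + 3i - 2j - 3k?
Yes: pq = 8 - 13i - j + 48k ≠ 8 - 45i - 7j + 20k = qp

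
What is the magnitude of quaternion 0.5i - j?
1.118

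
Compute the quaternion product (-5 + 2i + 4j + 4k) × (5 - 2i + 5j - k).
-37 - 4i - 11j + 43k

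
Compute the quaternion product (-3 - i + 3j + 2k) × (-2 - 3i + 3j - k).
-4 + 2i - 22j + 5k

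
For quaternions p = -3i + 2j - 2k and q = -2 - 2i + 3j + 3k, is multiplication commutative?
No: pq = -6 + 18i + 9j - k ≠ -6 - 6i - 17j + 9k = qp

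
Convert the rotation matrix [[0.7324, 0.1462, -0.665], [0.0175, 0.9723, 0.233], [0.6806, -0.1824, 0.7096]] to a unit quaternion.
0.9239 - 0.1124i - 0.3641j - 0.0348k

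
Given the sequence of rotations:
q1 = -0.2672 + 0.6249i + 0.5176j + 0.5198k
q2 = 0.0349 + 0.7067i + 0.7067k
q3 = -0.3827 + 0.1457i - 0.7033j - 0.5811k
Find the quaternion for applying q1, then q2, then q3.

q2 · q1 = -0.8183 - 0.5328i + 0.0923j + 0.1951k
q3 · q2 · q1 = 0.5691 + 0.0011i + 0.8214j + 0.0396k
0.5691 + 0.0011i + 0.8214j + 0.0396k


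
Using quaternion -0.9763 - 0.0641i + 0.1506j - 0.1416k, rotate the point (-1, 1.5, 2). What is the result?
(-1.91, 0.835, 1.704)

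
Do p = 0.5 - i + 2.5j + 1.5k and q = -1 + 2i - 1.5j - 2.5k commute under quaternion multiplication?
No: pq = 9 - 2i - 2.75j - 6.25k ≠ 9 + 6i - 3.75j + 0.75k = qp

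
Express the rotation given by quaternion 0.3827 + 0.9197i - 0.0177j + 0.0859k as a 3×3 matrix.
[[0.9846, -0.0983, 0.1445], [0.0332, -0.7065, -0.707], [0.1716, 0.7009, -0.6923]]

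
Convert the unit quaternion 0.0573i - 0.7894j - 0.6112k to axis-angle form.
axis = (0.0573, -0.7894, -0.6112), θ = π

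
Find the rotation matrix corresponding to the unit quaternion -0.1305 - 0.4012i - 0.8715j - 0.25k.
[[-0.644, 0.634, 0.4281], [0.7645, 0.5531, 0.331], [-0.0269, 0.5405, -0.8409]]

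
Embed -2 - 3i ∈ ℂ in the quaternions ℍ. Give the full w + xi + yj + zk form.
-2 - 3i + 0j + 0k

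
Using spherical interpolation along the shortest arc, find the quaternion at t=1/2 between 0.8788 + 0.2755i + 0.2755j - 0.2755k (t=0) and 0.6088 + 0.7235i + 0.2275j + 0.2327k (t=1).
0.7991 + 0.5366i + 0.2702j - 0.023k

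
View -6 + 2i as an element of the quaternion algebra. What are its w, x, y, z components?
-6 + 2i + 0j + 0k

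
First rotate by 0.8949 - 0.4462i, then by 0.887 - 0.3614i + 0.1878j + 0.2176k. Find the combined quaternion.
0.6325 - 0.7192i + 0.071j + 0.2785k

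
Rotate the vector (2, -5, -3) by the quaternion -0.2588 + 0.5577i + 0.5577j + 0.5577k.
(-6.042, -0.845, 0.887)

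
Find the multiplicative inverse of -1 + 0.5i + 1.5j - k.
-0.2222 - 0.1111i - 0.3333j + 0.2222k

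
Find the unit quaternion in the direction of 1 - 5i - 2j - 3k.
0.1601 - 0.8006i - 0.3203j - 0.4804k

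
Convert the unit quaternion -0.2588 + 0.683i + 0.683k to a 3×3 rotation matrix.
[[0.067, 0.3535, 0.933], [-0.3535, -0.866, 0.3535], [0.933, -0.3535, 0.067]]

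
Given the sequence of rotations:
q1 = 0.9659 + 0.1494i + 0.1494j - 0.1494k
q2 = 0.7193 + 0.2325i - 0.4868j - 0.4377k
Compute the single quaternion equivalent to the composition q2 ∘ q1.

q2 · q1 = 0.6674 + 0.4702i - 0.3934j - 0.4228k
0.6674 + 0.4702i - 0.3934j - 0.4228k


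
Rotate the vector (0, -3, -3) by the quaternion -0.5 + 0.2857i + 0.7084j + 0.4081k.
(-1.013, -4.103, -0.377)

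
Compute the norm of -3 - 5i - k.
√35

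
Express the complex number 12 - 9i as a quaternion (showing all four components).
12 - 9i + 0j + 0k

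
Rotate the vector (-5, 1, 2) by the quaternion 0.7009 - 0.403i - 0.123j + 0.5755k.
(-3.517, -3.67, 2.041)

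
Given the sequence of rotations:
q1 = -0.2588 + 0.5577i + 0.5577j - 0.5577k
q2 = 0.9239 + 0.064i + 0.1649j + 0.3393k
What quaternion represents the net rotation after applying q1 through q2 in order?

q2 · q1 = -0.1775 + 0.2175i + 0.6975j - 0.6593k
-0.1775 + 0.2175i + 0.6975j - 0.6593k


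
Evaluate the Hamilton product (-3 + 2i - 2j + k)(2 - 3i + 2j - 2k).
6 + 15i - 9j + 6k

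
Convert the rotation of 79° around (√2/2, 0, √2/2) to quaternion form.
0.7716 + 0.4498i + 0.4498k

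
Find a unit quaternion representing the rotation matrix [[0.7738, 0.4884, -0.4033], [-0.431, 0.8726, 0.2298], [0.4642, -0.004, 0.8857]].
0.9397 - 0.0622i - 0.2308j - 0.2446k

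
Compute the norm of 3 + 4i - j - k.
√27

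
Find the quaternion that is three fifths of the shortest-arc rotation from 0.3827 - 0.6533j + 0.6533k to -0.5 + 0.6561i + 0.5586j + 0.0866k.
0.5191 - 0.4453i - 0.686j + 0.2481k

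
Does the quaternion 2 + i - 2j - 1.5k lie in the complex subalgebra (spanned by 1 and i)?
No. The quaternion 2 + i - 2j - 1.5k has j-coefficient y = -2 and k-coefficient z = -1.5, not both zero, so it does not lie in the complex subalgebra spanned by 1 and i.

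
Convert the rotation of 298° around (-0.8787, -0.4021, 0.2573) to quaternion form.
-0.8572 - 0.4526i - 0.2071j + 0.1325k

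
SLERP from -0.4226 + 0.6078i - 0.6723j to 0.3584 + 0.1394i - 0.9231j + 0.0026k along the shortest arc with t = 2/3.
0.099 + 0.3372i - 0.9362j + 0.0019k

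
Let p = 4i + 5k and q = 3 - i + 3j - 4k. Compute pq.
24 - 3i + 11j + 27k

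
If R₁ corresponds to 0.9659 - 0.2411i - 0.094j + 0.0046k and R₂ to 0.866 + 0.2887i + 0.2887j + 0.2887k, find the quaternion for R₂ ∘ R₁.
0.9319 + 0.0985i + 0.1265j + 0.3253k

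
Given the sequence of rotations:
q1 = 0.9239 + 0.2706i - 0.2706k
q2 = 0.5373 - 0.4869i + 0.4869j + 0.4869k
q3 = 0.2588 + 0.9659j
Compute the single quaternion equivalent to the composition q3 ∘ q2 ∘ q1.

q2 · q1 = 0.7599 - 0.4362i + 0.4498j + 0.1727k
q3 · q2 · q1 = -0.2378 + 0.0539i + 0.8504j + 0.466k
-0.2378 + 0.0539i + 0.8504j + 0.466k


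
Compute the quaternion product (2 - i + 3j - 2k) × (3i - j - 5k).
-4 - 11i - 13j - 18k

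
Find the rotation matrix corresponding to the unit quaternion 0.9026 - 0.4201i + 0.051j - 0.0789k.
[[0.9823, 0.0996, 0.1584], [-0.1853, 0.6346, 0.7503], [-0.0258, -0.7664, 0.6418]]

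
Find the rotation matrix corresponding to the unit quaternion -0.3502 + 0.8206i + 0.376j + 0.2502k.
[[0.592, 0.7923, 0.1473], [0.4419, -0.472, 0.7629], [0.674, -0.3866, -0.6295]]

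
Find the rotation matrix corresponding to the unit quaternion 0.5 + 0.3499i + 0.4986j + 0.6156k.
[[-0.2551, -0.2667, 0.9294], [0.9645, -0.0028, 0.264], [-0.0678, 0.9638, 0.2579]]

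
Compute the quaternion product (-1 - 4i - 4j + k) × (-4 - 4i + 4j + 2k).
2 + 8i + 16j - 38k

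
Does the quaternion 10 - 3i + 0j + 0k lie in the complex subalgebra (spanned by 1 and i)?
Yes. The quaternion 10 - 3i has j- and k-coefficients y = z = 0, so it lies in the complex subalgebra spanned by 1 and i.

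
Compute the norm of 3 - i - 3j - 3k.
√28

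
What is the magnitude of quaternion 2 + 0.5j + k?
2.291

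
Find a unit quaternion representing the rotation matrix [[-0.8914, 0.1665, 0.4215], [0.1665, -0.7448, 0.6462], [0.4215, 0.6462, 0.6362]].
0.233i + 0.3572j + 0.9045k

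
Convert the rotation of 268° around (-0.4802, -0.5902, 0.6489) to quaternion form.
-0.6947 - 0.3454i - 0.4246j + 0.4668k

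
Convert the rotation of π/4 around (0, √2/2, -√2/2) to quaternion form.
0.9239 + 0.2706j - 0.2706k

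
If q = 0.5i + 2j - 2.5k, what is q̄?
-0.5i - 2j + 2.5k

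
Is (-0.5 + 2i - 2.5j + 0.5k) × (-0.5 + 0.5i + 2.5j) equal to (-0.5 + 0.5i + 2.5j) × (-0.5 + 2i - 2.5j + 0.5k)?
No: pq = 5.5 - 2.5i + 0.25j + 6k ≠ 5.5 - 0.25j - 6.5k = qp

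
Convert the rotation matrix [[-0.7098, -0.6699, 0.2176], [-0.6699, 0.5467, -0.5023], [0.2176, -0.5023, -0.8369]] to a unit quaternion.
-0.3809i + 0.8794j - 0.2856k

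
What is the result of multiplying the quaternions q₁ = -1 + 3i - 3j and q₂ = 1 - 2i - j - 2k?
2 + 11i + 4j - 7k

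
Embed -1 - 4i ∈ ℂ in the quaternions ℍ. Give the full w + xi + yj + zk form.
-1 - 4i + 0j + 0k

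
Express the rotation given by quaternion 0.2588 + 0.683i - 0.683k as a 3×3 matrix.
[[0.067, 0.3535, -0.933], [-0.3535, -0.866, -0.3535], [-0.933, 0.3535, 0.067]]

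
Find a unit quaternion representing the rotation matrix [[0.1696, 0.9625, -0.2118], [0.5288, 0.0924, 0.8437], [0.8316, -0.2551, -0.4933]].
-0.4384 + 0.6266i + 0.595j + 0.2473k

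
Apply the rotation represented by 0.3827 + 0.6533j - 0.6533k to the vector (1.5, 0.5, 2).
(0.189, -2.384, -0.884)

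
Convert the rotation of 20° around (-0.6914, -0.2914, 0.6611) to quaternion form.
0.9848 - 0.1201i - 0.0506j + 0.1148k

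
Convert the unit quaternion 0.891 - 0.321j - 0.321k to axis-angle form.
axis = (0, -√2/2, -√2/2), θ = 54°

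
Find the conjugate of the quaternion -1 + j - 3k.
-1 - j + 3k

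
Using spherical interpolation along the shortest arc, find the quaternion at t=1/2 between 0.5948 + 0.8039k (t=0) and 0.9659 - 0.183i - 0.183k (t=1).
0.9237 - 0.1083i + 0.3675k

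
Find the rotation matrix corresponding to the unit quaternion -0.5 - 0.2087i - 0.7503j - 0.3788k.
[[-0.4129, -0.0656, 0.9084], [0.692, 0.6259, 0.3597], [-0.5922, 0.7771, -0.213]]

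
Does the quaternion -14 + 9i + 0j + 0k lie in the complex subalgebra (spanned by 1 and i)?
Yes. The quaternion -14 + 9i has j- and k-coefficients y = z = 0, so it lies in the complex subalgebra spanned by 1 and i.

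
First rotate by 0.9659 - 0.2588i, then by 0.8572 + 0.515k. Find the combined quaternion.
0.828 - 0.2218i - 0.1333j + 0.4974k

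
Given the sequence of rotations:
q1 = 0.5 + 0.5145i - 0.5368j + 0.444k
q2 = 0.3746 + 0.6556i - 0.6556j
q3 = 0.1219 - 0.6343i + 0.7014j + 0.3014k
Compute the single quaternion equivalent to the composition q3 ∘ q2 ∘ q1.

q2 · q1 = -0.5019 + 0.2294i - 0.82j + 0.1517k
q3 · q2 · q1 = 0.6138 + 0.6999i - 0.2866j + 0.2264k
0.6138 + 0.6999i - 0.2866j + 0.2264k


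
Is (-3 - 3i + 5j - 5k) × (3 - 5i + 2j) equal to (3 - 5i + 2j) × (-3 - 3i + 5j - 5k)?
No: pq = -34 + 16i + 34j + 4k ≠ -34 - 4i - 16j - 34k = qp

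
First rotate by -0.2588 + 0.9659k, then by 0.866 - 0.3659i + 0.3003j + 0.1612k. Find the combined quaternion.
-0.3798 + 0.3848i + 0.2757j + 0.7948k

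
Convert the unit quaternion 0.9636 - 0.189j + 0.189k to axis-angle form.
axis = (0, -√2/2, √2/2), θ = 31°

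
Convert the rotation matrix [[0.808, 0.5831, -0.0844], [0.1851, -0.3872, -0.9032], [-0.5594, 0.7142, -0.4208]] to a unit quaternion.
0.5 + 0.8087i + 0.2375j - 0.199k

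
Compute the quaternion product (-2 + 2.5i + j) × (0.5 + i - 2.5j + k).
-1 + 0.25i + 3j - 9.25k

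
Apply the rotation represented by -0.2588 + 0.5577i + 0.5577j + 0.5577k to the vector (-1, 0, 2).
(0.911, 1.488, -1.399)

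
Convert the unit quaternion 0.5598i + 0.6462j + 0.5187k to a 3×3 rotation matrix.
[[-0.3732, 0.7235, 0.5807], [0.7235, -0.1649, 0.6704], [0.5807, 0.6704, -0.4619]]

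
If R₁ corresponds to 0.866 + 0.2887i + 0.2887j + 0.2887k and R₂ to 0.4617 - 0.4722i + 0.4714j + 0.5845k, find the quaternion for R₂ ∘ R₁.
0.2313 - 0.3083i + 0.8466j + 0.3671k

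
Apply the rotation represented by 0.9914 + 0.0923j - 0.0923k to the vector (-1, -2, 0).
(-1.332, -1.783, 0.217)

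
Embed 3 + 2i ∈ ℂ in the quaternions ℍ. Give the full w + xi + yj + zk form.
3 + 2i + 0j + 0k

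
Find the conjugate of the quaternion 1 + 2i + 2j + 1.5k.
1 - 2i - 2j - 1.5k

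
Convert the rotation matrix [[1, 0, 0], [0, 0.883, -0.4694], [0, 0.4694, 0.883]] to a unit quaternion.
0.9703 + 0.2419i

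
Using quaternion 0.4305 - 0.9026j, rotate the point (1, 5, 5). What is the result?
(-4.515, 5, -2.37)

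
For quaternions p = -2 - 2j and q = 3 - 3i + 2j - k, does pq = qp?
No: pq = -2 + 8i - 10j - 4k ≠ -2 + 4i - 10j + 8k = qp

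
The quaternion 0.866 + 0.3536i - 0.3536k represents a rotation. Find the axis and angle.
axis = (√2/2, 0, -√2/2), θ = π/3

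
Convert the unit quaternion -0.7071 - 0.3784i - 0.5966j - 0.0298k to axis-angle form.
axis = (-0.5351, -0.8437, -0.0421), θ = 3π/2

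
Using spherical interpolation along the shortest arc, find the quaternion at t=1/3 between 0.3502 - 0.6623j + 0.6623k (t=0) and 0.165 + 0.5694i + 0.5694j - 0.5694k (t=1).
0.1876 - 0.2092i - 0.6786j + 0.6786k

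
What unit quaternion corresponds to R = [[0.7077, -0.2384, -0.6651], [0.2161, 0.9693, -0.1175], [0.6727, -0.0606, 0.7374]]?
0.9239 + 0.0154i - 0.362j + 0.123k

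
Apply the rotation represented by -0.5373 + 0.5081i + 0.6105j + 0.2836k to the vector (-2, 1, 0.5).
(0.554, 0.138, -2.219)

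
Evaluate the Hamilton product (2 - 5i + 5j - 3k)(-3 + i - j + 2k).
10 + 24i - 10j + 13k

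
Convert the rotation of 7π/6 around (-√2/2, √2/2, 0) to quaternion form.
-0.2588 - 0.683i + 0.683j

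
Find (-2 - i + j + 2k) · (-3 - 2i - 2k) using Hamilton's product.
8 + 5i - 9j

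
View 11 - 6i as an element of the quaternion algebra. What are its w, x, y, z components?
11 - 6i + 0j + 0k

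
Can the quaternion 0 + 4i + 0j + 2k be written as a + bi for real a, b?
No. The quaternion 4i + 2k has j-coefficient y = 0 and k-coefficient z = 2, not both zero, so it does not lie in the complex subalgebra spanned by 1 and i.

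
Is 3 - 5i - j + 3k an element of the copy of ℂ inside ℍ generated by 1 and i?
No. The quaternion 3 - 5i - j + 3k has j-coefficient y = -1 and k-coefficient z = 3, not both zero, so it does not lie in the complex subalgebra spanned by 1 and i.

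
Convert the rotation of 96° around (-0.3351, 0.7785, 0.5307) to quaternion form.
0.6691 - 0.249i + 0.5785j + 0.3944k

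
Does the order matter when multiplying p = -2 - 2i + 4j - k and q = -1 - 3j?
Yes: pq = 14 - i + 2j + 7k ≠ 14 + 5i + 2j - 5k = qp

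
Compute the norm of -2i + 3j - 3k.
√22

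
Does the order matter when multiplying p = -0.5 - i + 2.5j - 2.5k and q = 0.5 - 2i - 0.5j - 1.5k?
Yes: pq = -4.75 - 4.5i + 5j + 5k ≠ -4.75 + 5.5i - 2j - 6k = qp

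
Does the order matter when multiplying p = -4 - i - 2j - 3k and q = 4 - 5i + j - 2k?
Yes: pq = -25 + 23i + j - 15k ≠ -25 + 9i - 25j + 7k = qp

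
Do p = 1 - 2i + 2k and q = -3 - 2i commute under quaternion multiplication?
No: pq = -7 + 4i - 4j - 6k ≠ -7 + 4i + 4j - 6k = qp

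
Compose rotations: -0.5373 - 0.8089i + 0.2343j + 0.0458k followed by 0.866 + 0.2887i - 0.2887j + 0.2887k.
-0.1774 - 0.9365i + 0.1113j - 0.2813k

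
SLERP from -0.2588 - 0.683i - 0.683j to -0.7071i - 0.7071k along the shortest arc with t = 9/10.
-0.0315 - 0.7446i - 0.0831j - 0.6616k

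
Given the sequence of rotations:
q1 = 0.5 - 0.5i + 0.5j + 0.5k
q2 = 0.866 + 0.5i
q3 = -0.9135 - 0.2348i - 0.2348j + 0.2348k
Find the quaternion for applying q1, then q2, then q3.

q2 · q1 = 0.683 - 0.183i + 0.183j + 0.683k
q3 · q2 · q1 = -0.7843 - 0.1965i - 0.2101j - 0.5495k
-0.7843 - 0.1965i - 0.2101j - 0.5495k


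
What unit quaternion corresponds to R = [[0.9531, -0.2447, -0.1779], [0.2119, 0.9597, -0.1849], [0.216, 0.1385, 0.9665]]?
0.9848 + 0.0821i - 0.1j + 0.1159k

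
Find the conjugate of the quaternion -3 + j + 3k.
-3 - j - 3k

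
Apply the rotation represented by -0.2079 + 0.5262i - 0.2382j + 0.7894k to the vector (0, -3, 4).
(3.487, 1.771, 3.116)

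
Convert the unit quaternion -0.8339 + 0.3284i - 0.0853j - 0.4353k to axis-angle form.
axis = (0.595, -0.1546, -0.7887), θ = 293°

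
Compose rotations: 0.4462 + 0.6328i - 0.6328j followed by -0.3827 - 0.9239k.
-0.1708 - 0.8268i - 0.3425j - 0.4122k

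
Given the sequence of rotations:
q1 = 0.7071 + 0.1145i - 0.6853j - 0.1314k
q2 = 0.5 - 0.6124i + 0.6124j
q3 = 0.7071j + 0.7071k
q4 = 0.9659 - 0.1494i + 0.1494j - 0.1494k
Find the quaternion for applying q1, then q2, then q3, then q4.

q2 · q1 = 0.8433 - 0.4562i + 0.0099j + 0.2839k
q3 · q2 · q1 = -0.2077 + 0.1937i + 0.2737j + 0.9189k
q4 · q3 · q2 · q1 = -0.0753 + 0.3963i + 0.3417j + 0.8488k
-0.0753 + 0.3963i + 0.3417j + 0.8488k


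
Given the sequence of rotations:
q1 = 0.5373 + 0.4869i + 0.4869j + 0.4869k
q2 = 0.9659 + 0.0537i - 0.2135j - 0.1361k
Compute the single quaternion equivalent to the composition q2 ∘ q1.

q2 · q1 = 0.6631 + 0.4615i + 0.2632j + 0.5273k
0.6631 + 0.4615i + 0.2632j + 0.5273k


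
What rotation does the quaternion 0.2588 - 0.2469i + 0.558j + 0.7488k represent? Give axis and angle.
axis = (-0.2556, 0.5777, 0.7752), θ = 5π/6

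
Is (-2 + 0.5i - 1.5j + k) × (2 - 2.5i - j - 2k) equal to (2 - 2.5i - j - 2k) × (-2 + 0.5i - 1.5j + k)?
No: pq = -2.25 + 10i - 2.5j + 1.75k ≠ -2.25 + 2i + 0.5j + 10.25k = qp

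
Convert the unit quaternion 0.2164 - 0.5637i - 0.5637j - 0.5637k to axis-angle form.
axis = (-√3/3, -√3/3, -√3/3), θ = 155°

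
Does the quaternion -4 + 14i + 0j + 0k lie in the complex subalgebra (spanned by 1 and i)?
Yes. The quaternion -4 + 14i has j- and k-coefficients y = z = 0, so it lies in the complex subalgebra spanned by 1 and i.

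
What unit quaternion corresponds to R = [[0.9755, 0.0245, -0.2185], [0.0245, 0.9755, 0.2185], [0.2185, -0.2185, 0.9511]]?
0.9877 - 0.1106i - 0.1106j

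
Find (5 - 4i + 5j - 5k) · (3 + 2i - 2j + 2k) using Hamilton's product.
43 - 2i + 3j - 7k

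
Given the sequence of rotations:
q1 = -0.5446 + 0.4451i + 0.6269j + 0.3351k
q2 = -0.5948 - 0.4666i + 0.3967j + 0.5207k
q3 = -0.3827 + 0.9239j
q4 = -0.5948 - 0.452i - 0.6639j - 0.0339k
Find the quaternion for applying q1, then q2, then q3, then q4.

q2 · q1 = 0.1084 - 0.2041i - 0.2008j - 0.952k
q3 · q2 · q1 = 0.144 - 0.8014i + 0.177j + 0.5529k
q4 · q3 · q2 · q1 = -0.3116 + 0.0505i + 0.0762j - 0.9458k
-0.3116 + 0.0505i + 0.0762j - 0.9458k


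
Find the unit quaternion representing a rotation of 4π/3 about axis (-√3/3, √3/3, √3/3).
-0.5 - 0.5i + 0.5j + 0.5k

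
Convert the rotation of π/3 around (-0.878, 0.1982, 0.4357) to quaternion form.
0.866 - 0.439i + 0.0991j + 0.2178k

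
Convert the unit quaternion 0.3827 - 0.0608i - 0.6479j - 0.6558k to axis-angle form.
axis = (-0.0658, -0.7013, -0.7098), θ = 3π/4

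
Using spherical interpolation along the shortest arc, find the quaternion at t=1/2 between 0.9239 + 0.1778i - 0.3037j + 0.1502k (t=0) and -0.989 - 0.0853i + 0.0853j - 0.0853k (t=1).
0.9643 + 0.1326i - 0.1961j + 0.1187k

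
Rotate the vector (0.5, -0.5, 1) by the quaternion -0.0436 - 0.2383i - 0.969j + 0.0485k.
(-0.613, -0.327, -1.009)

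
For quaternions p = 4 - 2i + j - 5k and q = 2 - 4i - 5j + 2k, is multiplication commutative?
No: pq = 15 - 43i + 6j + 12k ≠ 15 + 3i - 42j - 16k = qp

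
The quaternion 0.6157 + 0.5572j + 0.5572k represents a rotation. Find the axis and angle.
axis = (0, √2/2, √2/2), θ = 104°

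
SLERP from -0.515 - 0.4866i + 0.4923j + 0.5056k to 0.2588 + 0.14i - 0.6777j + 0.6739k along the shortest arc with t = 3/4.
-0.4033 - 0.2897i + 0.762j - 0.4157k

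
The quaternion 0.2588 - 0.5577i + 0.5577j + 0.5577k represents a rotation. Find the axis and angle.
axis = (-√3/3, √3/3, √3/3), θ = 5π/6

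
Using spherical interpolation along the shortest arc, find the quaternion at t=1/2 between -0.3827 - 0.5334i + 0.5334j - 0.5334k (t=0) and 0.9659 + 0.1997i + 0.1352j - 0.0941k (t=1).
-0.8196 - 0.4455i + 0.242j - 0.267k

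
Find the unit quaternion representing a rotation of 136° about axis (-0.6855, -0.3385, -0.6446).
0.3746 - 0.6356i - 0.3139j - 0.5977k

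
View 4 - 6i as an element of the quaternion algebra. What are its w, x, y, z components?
4 - 6i + 0j + 0k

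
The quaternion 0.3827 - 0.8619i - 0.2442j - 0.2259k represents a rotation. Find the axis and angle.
axis = (-0.9329, -0.2643, -0.2445), θ = 3π/4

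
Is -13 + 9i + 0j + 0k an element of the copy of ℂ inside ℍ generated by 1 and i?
Yes. The quaternion -13 + 9i has j- and k-coefficients y = z = 0, so it lies in the complex subalgebra spanned by 1 and i.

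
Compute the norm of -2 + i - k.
√6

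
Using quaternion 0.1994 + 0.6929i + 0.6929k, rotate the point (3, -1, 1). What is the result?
(1.356, 1.473, 2.644)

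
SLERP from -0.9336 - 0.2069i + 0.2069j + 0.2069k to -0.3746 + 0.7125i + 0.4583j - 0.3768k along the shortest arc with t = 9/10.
-0.4886 + 0.6559i + 0.4688j - 0.3334k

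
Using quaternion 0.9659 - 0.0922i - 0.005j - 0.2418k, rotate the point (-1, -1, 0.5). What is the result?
(-1.334, -0.31, 0.613)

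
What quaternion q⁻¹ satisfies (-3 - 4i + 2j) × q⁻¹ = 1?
-0.1034 + 0.1379i - 0.069j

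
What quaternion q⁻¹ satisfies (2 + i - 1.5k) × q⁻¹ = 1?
0.2759 - 0.1379i + 0.2069k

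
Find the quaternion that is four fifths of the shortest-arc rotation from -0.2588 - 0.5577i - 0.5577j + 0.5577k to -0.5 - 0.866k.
0.3739 - 0.1428i - 0.1428j + 0.9052k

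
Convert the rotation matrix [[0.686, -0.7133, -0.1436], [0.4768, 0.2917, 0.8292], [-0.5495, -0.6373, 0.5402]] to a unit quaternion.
0.7934 - 0.4621i + 0.1279j + 0.375k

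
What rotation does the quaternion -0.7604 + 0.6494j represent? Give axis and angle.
axis = (0, 1, 0), θ = 279°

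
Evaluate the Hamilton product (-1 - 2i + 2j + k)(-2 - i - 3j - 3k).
9 + 2i - 8j + 9k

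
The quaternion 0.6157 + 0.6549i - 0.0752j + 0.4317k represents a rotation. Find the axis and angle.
axis = (0.8311, -0.0954, 0.5479), θ = 104°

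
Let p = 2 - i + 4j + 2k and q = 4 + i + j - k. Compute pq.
7 - 8i + 19j + k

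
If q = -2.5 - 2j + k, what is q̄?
-2.5 + 2j - k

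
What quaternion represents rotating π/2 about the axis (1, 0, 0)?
0.7071 + 0.7071i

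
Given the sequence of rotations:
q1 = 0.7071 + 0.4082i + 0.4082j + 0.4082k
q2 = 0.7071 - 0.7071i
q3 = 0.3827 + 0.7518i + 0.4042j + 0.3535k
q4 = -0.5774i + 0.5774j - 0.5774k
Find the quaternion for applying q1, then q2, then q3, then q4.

q2 · q1 = 0.7886 - 0.2114i + 0.5773j
q3 · q2 · q1 = 0.2274 + 0.3079i + 0.465j + 0.7982k
q4 · q3 · q2 · q1 = 0.3702 + 0.5981i + 0.4144j - 0.5776k
0.3702 + 0.5981i + 0.4144j - 0.5776k


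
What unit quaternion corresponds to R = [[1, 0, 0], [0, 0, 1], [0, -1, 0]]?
0.7071 - 0.7071i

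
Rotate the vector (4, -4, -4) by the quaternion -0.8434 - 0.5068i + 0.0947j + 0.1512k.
(4.361, 0.138, -5.382)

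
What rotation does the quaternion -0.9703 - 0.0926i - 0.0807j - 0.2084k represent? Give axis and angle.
axis = (-0.3828, -0.3336, -0.8615), θ = 332°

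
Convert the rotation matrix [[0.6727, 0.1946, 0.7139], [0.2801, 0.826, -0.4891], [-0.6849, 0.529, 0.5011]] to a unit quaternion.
0.866 + 0.2939i + 0.4038j + 0.0247k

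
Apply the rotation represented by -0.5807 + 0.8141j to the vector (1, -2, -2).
(1.565, -2, 1.597)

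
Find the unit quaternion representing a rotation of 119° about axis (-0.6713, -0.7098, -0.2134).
0.5075 - 0.5784i - 0.6116j - 0.1839k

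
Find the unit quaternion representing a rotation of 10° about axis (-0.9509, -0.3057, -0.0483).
0.9962 - 0.0829i - 0.0266j - 0.0042k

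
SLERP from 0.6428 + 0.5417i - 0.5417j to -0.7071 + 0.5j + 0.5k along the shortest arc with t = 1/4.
0.6973 + 0.4243i - 0.5613j - 0.137k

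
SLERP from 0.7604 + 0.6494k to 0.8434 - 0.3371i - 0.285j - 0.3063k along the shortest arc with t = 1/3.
0.9136 - 0.1362i - 0.1152j + 0.3654k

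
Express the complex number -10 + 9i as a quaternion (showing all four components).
-10 + 9i + 0j + 0k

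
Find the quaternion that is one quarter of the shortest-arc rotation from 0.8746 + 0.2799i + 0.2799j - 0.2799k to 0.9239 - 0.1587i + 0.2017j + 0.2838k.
0.9351 + 0.1754i + 0.2736j - 0.1413k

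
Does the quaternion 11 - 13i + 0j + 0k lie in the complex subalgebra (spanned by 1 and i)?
Yes. The quaternion 11 - 13i has j- and k-coefficients y = z = 0, so it lies in the complex subalgebra spanned by 1 and i.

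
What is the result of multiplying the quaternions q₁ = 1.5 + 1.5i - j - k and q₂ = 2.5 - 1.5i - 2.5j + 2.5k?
6 - 3.5i - 8.5j - 4k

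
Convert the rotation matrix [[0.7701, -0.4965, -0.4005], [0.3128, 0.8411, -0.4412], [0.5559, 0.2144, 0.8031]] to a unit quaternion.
0.9239 + 0.1774i - 0.2588j + 0.219k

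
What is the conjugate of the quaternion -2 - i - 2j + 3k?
-2 + i + 2j - 3k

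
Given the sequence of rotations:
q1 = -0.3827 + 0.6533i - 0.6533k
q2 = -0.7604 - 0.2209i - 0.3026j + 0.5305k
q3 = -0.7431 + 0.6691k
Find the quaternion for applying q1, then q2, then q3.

q2 · q1 = 0.7819 - 0.2145i + 0.3181j + 0.4914k
q3 · q2 · q1 = -0.9098 - 0.0534i - 0.3799j + 0.158k
-0.9098 - 0.0534i - 0.3799j + 0.158k


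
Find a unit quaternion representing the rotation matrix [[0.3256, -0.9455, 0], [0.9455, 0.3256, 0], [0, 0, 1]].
0.8141 + 0.5807k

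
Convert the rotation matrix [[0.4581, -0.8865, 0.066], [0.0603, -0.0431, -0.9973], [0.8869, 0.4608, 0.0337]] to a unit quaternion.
0.6018 + 0.6057i - 0.341j + 0.3933k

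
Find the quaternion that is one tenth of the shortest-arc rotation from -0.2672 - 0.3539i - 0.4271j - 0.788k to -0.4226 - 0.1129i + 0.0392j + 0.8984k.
-0.1986 - 0.3153i - 0.4011j - 0.8368k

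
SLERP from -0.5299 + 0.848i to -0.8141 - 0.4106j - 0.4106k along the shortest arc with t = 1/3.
-0.7308 + 0.6406i - 0.1667j - 0.1667k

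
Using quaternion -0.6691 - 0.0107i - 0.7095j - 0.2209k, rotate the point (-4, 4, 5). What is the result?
(4.067, 3.861, 5.055)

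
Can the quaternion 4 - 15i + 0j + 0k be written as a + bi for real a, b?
Yes. The quaternion 4 - 15i has j- and k-coefficients y = z = 0, so it lies in the complex subalgebra spanned by 1 and i.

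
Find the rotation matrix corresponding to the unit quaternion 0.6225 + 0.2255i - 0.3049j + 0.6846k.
[[-0.1233, -0.9898, -0.0708], [0.7148, -0.0391, -0.6982], [0.6884, -0.1367, 0.7124]]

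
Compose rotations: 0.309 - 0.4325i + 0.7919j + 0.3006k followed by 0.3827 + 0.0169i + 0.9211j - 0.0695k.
-0.583 + 0.1716i + 0.6127j + 0.5053k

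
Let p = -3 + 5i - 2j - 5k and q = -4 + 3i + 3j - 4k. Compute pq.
-17 - 6i + 4j + 53k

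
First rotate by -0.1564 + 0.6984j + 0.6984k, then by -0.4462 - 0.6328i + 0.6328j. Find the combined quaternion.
-0.3722 + 0.5409i + 0.0314j - 0.7536k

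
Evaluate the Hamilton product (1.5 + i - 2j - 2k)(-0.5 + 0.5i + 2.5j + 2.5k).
8.75 + 0.25i + 1.25j + 8.25k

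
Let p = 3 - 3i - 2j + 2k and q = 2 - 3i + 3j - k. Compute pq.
5 - 19i - 4j - 14k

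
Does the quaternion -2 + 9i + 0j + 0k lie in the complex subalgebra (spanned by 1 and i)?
Yes. The quaternion -2 + 9i has j- and k-coefficients y = z = 0, so it lies in the complex subalgebra spanned by 1 and i.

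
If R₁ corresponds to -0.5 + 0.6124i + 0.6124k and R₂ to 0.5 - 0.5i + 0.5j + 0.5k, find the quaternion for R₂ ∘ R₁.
-0.25 + 0.8624i + 0.3624j - 0.25k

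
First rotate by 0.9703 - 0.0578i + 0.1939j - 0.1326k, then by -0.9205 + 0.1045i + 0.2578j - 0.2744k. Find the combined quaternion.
-0.9735 + 0.1736i + 0.1014j - 0.109k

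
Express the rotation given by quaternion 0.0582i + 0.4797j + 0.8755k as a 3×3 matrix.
[[-0.9932, 0.0558, 0.1019], [0.0558, -0.5398, 0.84], [0.1019, 0.84, 0.533]]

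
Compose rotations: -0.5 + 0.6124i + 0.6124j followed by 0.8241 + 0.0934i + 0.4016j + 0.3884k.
-0.7152 + 0.2201i + 0.5417j - 0.3829k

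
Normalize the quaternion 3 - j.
0.9487 - 0.3162j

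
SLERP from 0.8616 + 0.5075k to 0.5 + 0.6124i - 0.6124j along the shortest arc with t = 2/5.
0.8379 + 0.2953i - 0.2953j + 0.3515k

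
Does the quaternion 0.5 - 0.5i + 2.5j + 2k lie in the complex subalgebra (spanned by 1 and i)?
No. The quaternion 0.5 - 0.5i + 2.5j + 2k has j-coefficient y = 2.5 and k-coefficient z = 2, not both zero, so it does not lie in the complex subalgebra spanned by 1 and i.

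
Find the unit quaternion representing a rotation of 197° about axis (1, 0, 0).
-0.1478 + 0.989i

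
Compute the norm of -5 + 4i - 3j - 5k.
√75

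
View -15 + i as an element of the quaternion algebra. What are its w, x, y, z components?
-15 + i + 0j + 0k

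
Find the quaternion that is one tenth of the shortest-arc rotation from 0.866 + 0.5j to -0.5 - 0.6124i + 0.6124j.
0.9136 + 0.0888i + 0.3968j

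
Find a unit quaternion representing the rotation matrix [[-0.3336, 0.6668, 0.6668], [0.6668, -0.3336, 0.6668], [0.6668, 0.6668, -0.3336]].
0.5774i + 0.5774j + 0.5774k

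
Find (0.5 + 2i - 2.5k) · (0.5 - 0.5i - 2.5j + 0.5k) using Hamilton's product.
2.5 - 5.5i - j - 6k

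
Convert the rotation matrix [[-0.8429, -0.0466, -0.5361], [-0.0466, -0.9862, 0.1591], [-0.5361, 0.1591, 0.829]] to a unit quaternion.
-0.2803i + 0.0832j + 0.9563k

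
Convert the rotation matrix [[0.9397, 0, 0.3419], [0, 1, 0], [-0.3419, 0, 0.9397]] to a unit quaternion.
0.9848 + 0.1736j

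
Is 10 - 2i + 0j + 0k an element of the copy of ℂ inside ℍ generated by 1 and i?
Yes. The quaternion 10 - 2i has j- and k-coefficients y = z = 0, so it lies in the complex subalgebra spanned by 1 and i.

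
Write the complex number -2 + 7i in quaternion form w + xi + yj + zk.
-2 + 7i + 0j + 0k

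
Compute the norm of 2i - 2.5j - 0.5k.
3.24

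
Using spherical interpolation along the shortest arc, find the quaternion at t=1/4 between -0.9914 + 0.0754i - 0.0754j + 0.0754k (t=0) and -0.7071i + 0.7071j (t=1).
-0.8877 + 0.322i - 0.322j + 0.0675k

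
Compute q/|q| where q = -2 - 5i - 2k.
-0.3482 - 0.8704i - 0.3482k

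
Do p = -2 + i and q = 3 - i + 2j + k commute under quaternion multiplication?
No: pq = -5 + 5i - 5j ≠ -5 + 5i - 3j - 4k = qp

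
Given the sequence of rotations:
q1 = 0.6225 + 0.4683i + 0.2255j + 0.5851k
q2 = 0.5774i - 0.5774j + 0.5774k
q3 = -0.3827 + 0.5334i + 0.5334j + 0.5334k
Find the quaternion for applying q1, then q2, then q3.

q2 · q1 = -0.478 - 0.1086i - 0.4269j + 0.76k
q3 · q2 · q1 = 0.0632 + 0.4197i - 0.5549j - 0.7156k
0.0632 + 0.4197i - 0.5549j - 0.7156k


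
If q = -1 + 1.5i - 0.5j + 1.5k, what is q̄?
-1 - 1.5i + 0.5j - 1.5k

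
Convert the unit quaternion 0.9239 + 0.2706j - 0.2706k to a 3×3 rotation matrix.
[[0.7071, 0.5, 0.5], [-0.5, 0.8536, -0.1464], [-0.5, -0.1464, 0.8536]]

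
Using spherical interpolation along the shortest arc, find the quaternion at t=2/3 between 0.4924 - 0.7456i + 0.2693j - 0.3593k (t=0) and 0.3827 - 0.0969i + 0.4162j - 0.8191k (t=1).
0.4558 - 0.3459i + 0.3969j - 0.7177k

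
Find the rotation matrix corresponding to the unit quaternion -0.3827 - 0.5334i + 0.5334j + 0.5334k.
[[-0.1381, -0.1608, -0.9773], [-0.9773, -0.1381, 0.1608], [-0.1608, 0.9773, -0.1381]]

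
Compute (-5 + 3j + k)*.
-5 - 3j - k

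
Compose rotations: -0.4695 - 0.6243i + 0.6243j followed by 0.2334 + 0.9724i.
0.4975 - 0.6023i + 0.1457j + 0.6071k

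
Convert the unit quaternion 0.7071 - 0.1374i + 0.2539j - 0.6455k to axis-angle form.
axis = (-0.1943, 0.3591, -0.9129), θ = π/2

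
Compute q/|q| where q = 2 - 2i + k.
0.6667 - 0.6667i + 0.3333k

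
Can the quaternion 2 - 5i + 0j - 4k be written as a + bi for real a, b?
No. The quaternion 2 - 5i - 4k has j-coefficient y = 0 and k-coefficient z = -4, not both zero, so it does not lie in the complex subalgebra spanned by 1 and i.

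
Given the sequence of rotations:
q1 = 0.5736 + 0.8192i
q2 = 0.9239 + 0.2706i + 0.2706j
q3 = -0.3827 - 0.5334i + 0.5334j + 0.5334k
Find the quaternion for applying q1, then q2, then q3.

q2 · q1 = 0.3083 + 0.9121i + 0.1552j - 0.2217k
q3 · q2 · q1 = 0.404 - 0.7145i + 0.4733j - 0.32k
0.404 - 0.7145i + 0.4733j - 0.32k


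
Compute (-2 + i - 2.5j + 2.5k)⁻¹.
-0.1143 - 0.0571i + 0.1429j - 0.1429k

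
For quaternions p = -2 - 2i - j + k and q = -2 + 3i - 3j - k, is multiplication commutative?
No: pq = 8 + 2i + 9j + 9k ≠ 8 - 6i + 7j - 9k = qp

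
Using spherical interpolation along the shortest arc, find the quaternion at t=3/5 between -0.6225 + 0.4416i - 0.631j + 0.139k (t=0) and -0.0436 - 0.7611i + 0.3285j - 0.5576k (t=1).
-0.2538 + 0.7038i - 0.5037j + 0.4318k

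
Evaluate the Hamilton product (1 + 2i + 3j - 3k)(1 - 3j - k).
7 - 10i + 2j - 10k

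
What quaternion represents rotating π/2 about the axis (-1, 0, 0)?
0.7071 - 0.7071i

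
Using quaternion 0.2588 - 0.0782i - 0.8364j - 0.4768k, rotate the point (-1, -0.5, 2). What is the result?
(-0.052, 1.526, -1.709)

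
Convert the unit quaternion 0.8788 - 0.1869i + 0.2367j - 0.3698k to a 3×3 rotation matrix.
[[0.6144, 0.5615, 0.5543], [-0.7384, 0.6566, 0.1534], [-0.2778, -0.5036, 0.8181]]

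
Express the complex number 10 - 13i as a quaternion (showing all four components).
10 - 13i + 0j + 0k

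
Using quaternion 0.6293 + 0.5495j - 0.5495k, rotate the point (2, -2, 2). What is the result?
(-0.416, -3.383, 0.617)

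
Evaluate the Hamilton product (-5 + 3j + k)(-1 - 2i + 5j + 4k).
-14 + 17i - 30j - 15k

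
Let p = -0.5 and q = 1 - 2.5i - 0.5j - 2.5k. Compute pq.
-0.5 + 1.25i + 0.25j + 1.25k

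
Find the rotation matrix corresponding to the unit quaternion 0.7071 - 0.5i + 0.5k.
[[0.5, -0.7071, -0.5], [0.7071, 0, 0.7071], [-0.5, -0.7071, 0.5]]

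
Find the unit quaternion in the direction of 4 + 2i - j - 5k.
0.5898 + 0.2949i - 0.1474j - 0.7372k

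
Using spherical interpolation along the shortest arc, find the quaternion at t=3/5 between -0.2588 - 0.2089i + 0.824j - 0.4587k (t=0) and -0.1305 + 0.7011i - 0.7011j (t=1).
-0.0296 - 0.5438i + 0.8141j - 0.2016k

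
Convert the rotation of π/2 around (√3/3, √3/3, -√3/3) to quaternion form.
0.7071 + 0.4082i + 0.4082j - 0.4082k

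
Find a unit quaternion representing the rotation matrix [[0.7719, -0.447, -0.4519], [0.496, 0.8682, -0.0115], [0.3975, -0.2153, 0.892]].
0.9397 - 0.0542i - 0.226j + 0.2509k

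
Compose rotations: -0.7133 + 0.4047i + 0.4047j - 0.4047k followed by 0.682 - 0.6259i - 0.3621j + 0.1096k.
-0.0423 + 0.8246i + 0.3253j - 0.4609k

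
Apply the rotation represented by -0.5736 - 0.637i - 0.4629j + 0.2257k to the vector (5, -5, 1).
(-1.652, 0.281, -6.942)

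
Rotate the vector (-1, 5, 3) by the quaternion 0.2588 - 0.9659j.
(-0.634, 5, -3.098)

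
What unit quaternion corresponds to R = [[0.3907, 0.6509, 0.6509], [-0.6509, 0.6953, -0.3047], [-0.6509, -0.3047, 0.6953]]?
0.8339 + 0.3903j - 0.3903k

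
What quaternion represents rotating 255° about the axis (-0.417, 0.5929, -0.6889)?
-0.6088 - 0.3308i + 0.4704j - 0.5465k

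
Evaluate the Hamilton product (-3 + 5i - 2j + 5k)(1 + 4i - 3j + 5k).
-54 - 2i + 2j - 17k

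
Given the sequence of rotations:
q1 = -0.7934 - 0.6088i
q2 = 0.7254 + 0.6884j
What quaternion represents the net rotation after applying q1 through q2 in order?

q2 · q1 = -0.5755 - 0.4416i - 0.5462j + 0.4191k
-0.5755 - 0.4416i - 0.5462j + 0.4191k


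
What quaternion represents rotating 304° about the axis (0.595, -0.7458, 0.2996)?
-0.8829 + 0.2793i - 0.3501j + 0.1407k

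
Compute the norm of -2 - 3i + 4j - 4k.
√45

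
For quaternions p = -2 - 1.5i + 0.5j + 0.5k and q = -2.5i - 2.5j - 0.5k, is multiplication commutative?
No: pq = -2.25 + 6i + 3j + 6k ≠ -2.25 + 4i + 7j - 4k = qp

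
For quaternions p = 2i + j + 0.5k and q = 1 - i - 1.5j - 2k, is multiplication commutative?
No: pq = 4.5 + 0.75i + 4.5j - 1.5k ≠ 4.5 + 3.25i - 2.5j + 2.5k = qp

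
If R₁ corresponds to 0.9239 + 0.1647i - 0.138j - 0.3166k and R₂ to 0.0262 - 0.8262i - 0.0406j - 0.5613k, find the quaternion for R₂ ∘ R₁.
-0.023 - 0.8236i - 0.3951j - 0.4062k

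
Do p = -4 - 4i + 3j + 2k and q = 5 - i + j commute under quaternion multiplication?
No: pq = -27 - 18i + 9j + 9k ≠ -27 - 14i + 13j + 11k = qp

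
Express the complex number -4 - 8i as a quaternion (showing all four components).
-4 - 8i + 0j + 0k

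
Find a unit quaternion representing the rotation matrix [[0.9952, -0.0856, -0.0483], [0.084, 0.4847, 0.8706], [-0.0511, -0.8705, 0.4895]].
0.8616 - 0.5052i + 0.0008j + 0.0492k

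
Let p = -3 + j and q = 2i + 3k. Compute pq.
-3i - 11k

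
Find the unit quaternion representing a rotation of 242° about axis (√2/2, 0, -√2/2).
-0.515 + 0.6061i - 0.6061k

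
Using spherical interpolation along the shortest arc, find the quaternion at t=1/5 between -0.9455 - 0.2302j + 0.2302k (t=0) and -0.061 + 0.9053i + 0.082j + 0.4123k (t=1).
-0.888 + 0.2589i - 0.1885j + 0.3299k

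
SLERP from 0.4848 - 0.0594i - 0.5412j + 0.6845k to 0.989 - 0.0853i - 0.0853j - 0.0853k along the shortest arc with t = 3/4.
0.9586 - 0.088i - 0.2336j + 0.1369k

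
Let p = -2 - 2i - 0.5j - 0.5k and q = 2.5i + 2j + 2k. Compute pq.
7 - 5i - 1.25j - 6.75k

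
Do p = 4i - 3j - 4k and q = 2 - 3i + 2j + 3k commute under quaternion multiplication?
No: pq = 30 + 7i - 6j - 9k ≠ 30 + 9i - 6j - 7k = qp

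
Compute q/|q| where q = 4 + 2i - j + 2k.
0.8 + 0.4i - 0.2j + 0.4k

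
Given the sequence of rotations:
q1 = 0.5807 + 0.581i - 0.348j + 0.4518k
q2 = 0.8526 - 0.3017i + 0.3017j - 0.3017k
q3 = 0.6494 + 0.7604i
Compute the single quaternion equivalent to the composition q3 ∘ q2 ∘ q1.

q2 · q1 = 0.9117 + 0.3515i - 0.1605j + 0.1397k
q3 · q2 · q1 = 0.3248 + 0.9215i - 0.2105j - 0.0313k
0.3248 + 0.9215i - 0.2105j - 0.0313k
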